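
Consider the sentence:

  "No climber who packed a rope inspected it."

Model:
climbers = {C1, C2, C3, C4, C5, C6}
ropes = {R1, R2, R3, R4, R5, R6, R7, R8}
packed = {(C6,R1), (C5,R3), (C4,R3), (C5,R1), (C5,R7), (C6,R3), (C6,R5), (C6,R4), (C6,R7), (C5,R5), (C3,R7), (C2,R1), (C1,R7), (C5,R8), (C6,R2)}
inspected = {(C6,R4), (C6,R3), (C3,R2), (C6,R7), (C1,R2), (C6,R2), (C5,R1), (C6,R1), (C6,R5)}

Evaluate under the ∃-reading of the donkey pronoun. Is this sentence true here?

"it" takes "a rope" as antecedent — a donkey pronoun bound across the clause boundary.
Truth condition: for no (c,r) with packed(c,r) does inspected(c,r) hold.
Restrictor pairs — does the scope hold? (C1,R7):fails  (C2,R1):fails  (C3,R7):fails  (C4,R3):fails  (C5,R1):holds  (C5,R3):fails  (C5,R5):fails  (C5,R7):fails  (C5,R8):fails  (C6,R1):holds  (C6,R2):holds  (C6,R3):holds  (C6,R4):holds  (C6,R5):holds  (C6,R7):holds
Scope holds for 7 pair(s), so the sentence is false.

False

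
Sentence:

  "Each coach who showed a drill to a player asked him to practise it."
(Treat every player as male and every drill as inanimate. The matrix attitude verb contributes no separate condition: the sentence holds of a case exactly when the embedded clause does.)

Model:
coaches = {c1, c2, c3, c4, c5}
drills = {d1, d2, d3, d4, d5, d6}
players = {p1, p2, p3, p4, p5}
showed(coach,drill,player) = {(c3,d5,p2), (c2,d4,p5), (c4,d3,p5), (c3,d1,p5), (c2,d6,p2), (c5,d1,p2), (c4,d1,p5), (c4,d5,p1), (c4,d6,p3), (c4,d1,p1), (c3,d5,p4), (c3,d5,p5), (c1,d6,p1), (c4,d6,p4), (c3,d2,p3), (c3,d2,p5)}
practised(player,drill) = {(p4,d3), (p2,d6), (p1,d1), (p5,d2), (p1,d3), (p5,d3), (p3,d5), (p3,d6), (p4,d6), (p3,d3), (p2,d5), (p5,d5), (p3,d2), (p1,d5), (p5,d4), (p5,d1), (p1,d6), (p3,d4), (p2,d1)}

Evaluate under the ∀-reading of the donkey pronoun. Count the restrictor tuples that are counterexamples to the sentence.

1

"him" takes "a player" as antecedent and "it" takes "a drill"; both are donkey pronouns co-varying with the restrictor.
Strong reading: for every (c,d,p) with showed(c,d,p), practised(p,d).
Restrictor triples: (c1,d6,p1)→practised(p1,d6) ✓  (c2,d4,p5)→practised(p5,d4) ✓  (c2,d6,p2)→practised(p2,d6) ✓  (c3,d1,p5)→practised(p5,d1) ✓  (c3,d2,p3)→practised(p3,d2) ✓  (c3,d2,p5)→practised(p5,d2) ✓  (c3,d5,p2)→practised(p2,d5) ✓  (c3,d5,p4)→practised(p4,d5) ✗  (c3,d5,p5)→practised(p5,d5) ✓  (c4,d1,p1)→practised(p1,d1) ✓  (c4,d1,p5)→practised(p5,d1) ✓  (c4,d3,p5)→practised(p5,d3) ✓  (c4,d5,p1)→practised(p1,d5) ✓  (c4,d6,p3)→practised(p3,d6) ✓  (c4,d6,p4)→practised(p4,d6) ✓  (c5,d1,p2)→practised(p2,d1) ✓
Counterexamples (restrictor triples failing the scope): 1.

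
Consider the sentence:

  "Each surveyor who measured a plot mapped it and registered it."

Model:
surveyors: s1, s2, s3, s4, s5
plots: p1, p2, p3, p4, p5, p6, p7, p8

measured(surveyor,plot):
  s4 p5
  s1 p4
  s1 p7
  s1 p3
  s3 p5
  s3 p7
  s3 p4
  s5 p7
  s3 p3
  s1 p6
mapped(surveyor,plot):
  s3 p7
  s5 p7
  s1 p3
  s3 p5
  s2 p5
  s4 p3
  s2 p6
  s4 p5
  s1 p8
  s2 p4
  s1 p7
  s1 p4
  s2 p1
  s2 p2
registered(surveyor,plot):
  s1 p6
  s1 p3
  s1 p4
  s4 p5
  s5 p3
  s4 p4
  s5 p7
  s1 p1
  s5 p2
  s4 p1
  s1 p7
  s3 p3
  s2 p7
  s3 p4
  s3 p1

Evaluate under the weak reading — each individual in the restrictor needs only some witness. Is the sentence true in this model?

False

"it" takes "a plot" as antecedent — a donkey pronoun bound across the clause boundary.
Weak reading: every surveyor s with some measured-plot has at least one measured-plot p such that mapped(s,p) ∧ registered(s,p).
Per surveyor: s1:✓  s3:✗  s4:✓  s5:✓
s3 has no witness among its measured-plots.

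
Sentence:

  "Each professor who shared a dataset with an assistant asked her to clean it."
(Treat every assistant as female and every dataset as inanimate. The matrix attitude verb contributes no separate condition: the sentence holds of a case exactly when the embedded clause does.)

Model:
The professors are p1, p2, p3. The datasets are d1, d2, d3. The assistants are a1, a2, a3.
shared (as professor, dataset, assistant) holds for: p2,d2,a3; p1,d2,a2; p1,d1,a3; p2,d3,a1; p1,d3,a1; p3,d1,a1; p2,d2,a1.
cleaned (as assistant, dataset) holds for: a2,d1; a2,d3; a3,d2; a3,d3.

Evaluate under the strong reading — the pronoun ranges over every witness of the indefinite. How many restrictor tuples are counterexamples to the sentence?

"her" takes "an assistant" as antecedent and "it" takes "a dataset"; both are donkey pronouns co-varying with the restrictor.
Strong reading: for every (p,d,a) with shared(p,d,a), cleaned(a,d).
Restrictor triples: (p1,d1,a3)→cleaned(a3,d1) ✗  (p1,d2,a2)→cleaned(a2,d2) ✗  (p1,d3,a1)→cleaned(a1,d3) ✗  (p2,d2,a1)→cleaned(a1,d2) ✗  (p2,d2,a3)→cleaned(a3,d2) ✓  (p2,d3,a1)→cleaned(a1,d3) ✗  (p3,d1,a1)→cleaned(a1,d1) ✗
Counterexamples (restrictor triples failing the scope): 6.

6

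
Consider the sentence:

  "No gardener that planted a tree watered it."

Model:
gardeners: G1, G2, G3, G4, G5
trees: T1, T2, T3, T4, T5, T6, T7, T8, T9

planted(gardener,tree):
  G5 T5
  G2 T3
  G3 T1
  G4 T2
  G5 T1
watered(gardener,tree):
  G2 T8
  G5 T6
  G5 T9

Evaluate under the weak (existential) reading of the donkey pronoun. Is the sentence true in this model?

True

"it" takes "a tree" as antecedent — a donkey pronoun bound across the clause boundary.
Truth condition: for no (g,t) with planted(g,t) does watered(g,t) hold.
Restrictor pairs — does the scope hold? (G2,T3):fails  (G3,T1):fails  (G4,T2):fails  (G5,T1):fails  (G5,T5):fails
Scope holds for no restrictor pair, so the sentence is true.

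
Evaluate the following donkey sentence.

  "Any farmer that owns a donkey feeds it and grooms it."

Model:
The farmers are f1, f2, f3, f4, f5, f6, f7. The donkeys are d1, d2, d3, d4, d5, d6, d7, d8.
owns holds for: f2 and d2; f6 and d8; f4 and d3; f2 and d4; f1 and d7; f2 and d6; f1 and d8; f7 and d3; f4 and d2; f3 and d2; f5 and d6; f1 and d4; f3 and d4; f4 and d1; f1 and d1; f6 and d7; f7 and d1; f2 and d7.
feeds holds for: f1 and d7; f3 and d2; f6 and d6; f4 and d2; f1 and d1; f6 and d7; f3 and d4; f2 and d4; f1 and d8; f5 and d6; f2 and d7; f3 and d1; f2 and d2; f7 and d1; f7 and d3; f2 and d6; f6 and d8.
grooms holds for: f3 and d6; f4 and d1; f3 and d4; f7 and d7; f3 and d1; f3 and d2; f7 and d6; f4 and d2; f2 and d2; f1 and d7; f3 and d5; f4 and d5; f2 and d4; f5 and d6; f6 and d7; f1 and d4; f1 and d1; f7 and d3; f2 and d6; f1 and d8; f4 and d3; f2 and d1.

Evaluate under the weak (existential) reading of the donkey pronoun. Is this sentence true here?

True

"it" takes "a donkey" as antecedent — a donkey pronoun bound across the clause boundary.
Weak reading: every farmer f with some owns-donkey has at least one owns-donkey d such that feeds(f,d) ∧ grooms(f,d).
Per farmer: f1:✓  f2:✓  f3:✓  f4:✓  f5:✓  f6:✓  f7:✓
Every farmer in the restrictor has a witness.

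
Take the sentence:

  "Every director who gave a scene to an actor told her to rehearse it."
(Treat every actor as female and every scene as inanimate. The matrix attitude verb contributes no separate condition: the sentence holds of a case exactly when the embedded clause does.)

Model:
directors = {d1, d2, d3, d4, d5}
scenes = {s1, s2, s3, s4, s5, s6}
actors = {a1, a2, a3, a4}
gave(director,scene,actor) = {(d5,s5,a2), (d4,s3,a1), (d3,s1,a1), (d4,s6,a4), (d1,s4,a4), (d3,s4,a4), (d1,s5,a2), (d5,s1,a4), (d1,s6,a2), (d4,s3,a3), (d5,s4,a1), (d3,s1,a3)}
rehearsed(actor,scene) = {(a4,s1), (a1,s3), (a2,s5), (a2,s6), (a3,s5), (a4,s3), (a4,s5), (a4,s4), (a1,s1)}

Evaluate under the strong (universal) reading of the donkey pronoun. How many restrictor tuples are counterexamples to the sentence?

4

"her" takes "an actor" as antecedent and "it" takes "a scene"; both are donkey pronouns co-varying with the restrictor.
Strong reading: for every (d,s,a) with gave(d,s,a), rehearsed(a,s).
Restrictor triples: (d1,s4,a4)→rehearsed(a4,s4) ✓  (d1,s5,a2)→rehearsed(a2,s5) ✓  (d1,s6,a2)→rehearsed(a2,s6) ✓  (d3,s1,a1)→rehearsed(a1,s1) ✓  (d3,s1,a3)→rehearsed(a3,s1) ✗  (d3,s4,a4)→rehearsed(a4,s4) ✓  (d4,s3,a1)→rehearsed(a1,s3) ✓  (d4,s3,a3)→rehearsed(a3,s3) ✗  (d4,s6,a4)→rehearsed(a4,s6) ✗  (d5,s1,a4)→rehearsed(a4,s1) ✓  (d5,s4,a1)→rehearsed(a1,s4) ✗  (d5,s5,a2)→rehearsed(a2,s5) ✓
Counterexamples (restrictor triples failing the scope): 4.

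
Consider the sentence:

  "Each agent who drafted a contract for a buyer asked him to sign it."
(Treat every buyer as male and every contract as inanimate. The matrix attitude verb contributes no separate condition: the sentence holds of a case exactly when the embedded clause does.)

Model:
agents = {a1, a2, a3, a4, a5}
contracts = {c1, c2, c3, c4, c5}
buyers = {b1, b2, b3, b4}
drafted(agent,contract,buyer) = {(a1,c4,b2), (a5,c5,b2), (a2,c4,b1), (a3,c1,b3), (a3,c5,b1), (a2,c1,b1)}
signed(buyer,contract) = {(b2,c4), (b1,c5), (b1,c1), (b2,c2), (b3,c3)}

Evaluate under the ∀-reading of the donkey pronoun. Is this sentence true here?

"him" takes "a buyer" as antecedent and "it" takes "a contract"; both are donkey pronouns co-varying with the restrictor.
Strong reading: for every (a,c,b) with drafted(a,c,b), signed(b,c).
Restrictor triples: (a1,c4,b2)→signed(b2,c4) ✓  (a2,c1,b1)→signed(b1,c1) ✓  (a2,c4,b1)→signed(b1,c4) ✗  (a3,c1,b3)→signed(b3,c1) ✗  (a3,c5,b1)→signed(b1,c5) ✓  (a5,c5,b2)→signed(b2,c5) ✗
Counterexample: (a2,c4,b1) — signed(b1,c4) does not hold.

False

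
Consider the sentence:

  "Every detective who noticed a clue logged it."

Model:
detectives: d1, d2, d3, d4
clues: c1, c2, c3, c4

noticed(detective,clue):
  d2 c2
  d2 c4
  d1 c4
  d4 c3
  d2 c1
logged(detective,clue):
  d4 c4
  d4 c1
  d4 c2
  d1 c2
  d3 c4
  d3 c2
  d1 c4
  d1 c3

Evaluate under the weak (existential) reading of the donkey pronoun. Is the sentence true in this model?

"it" takes "a clue" as antecedent — a donkey pronoun bound across the clause boundary.
Weak reading: every detective d with some noticed-clue has at least one noticed-clue c such that logged(d,c).
Per detective: d1:✓  d2:✗  d4:✗
d2 has no witness among its noticed-clues.

False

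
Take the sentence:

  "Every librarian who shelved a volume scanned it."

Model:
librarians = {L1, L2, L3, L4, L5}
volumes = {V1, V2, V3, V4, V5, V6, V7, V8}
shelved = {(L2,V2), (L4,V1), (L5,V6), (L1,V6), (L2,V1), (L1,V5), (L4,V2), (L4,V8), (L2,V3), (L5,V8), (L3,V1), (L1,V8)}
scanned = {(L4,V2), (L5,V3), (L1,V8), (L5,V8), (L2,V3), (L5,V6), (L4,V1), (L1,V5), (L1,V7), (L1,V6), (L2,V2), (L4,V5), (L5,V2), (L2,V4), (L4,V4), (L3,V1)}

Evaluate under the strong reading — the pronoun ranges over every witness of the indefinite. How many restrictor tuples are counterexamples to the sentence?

"it" takes "a volume" as antecedent — a donkey pronoun bound across the clause boundary.
Strong reading: for every (l,v) with shelved(l,v), scanned(l,v).
Restrictor pairs: (L1,V5) ✓  (L1,V6) ✓  (L1,V8) ✓  (L2,V1) ✗  (L2,V2) ✓  (L2,V3) ✓  (L3,V1) ✓  (L4,V1) ✓  (L4,V2) ✓  (L4,V8) ✗  (L5,V6) ✓  (L5,V8) ✓
Counterexamples (restrictor pairs failing the scope): 2.

2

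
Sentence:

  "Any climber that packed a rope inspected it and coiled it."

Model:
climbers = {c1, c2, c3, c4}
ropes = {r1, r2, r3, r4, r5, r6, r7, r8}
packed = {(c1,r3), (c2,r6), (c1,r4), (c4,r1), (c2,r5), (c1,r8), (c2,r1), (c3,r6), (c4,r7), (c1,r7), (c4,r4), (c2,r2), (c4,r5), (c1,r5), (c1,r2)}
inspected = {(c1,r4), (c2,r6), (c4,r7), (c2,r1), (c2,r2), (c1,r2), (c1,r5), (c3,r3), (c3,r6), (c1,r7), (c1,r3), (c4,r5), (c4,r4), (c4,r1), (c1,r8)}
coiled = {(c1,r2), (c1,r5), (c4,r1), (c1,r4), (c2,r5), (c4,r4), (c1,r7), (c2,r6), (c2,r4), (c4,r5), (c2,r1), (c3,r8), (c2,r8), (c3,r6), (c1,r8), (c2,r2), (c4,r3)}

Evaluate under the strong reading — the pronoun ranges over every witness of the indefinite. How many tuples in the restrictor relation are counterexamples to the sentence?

3

"it" takes "a rope" as antecedent — a donkey pronoun bound across the clause boundary.
Strong reading: for every (c,r) with packed(c,r), inspected(c,r) ∧ coiled(c,r).
Restrictor pairs: (c1,r2) ✓  (c1,r3) ✗  (c1,r4) ✓  (c1,r5) ✓  (c1,r7) ✓  (c1,r8) ✓  (c2,r1) ✓  (c2,r2) ✓  (c2,r5) ✗  (c2,r6) ✓  (c3,r6) ✓  (c4,r1) ✓  (c4,r4) ✓  (c4,r5) ✓  (c4,r7) ✗
Counterexamples (restrictor pairs failing the scope): 3.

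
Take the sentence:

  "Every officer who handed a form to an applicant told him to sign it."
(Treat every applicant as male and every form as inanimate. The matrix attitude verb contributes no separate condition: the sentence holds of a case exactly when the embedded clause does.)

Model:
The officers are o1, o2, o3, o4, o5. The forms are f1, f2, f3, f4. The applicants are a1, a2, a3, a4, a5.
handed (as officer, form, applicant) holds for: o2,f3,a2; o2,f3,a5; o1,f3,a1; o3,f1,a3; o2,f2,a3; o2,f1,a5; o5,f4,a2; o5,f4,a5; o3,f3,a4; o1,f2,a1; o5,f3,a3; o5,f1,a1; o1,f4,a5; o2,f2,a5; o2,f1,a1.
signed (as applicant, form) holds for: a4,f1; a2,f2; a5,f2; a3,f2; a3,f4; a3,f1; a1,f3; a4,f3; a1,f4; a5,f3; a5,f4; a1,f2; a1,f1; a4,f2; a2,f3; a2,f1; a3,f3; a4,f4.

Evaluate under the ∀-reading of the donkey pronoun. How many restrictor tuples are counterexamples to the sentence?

"him" takes "an applicant" as antecedent and "it" takes "a form"; both are donkey pronouns co-varying with the restrictor.
Strong reading: for every (o,f,a) with handed(o,f,a), signed(a,f).
Restrictor triples: (o1,f2,a1)→signed(a1,f2) ✓  (o1,f3,a1)→signed(a1,f3) ✓  (o1,f4,a5)→signed(a5,f4) ✓  (o2,f1,a1)→signed(a1,f1) ✓  (o2,f1,a5)→signed(a5,f1) ✗  (o2,f2,a3)→signed(a3,f2) ✓  (o2,f2,a5)→signed(a5,f2) ✓  (o2,f3,a2)→signed(a2,f3) ✓  (o2,f3,a5)→signed(a5,f3) ✓  (o3,f1,a3)→signed(a3,f1) ✓  (o3,f3,a4)→signed(a4,f3) ✓  (o5,f1,a1)→signed(a1,f1) ✓  (o5,f3,a3)→signed(a3,f3) ✓  (o5,f4,a2)→signed(a2,f4) ✗  (o5,f4,a5)→signed(a5,f4) ✓
Counterexamples (restrictor triples failing the scope): 2.

2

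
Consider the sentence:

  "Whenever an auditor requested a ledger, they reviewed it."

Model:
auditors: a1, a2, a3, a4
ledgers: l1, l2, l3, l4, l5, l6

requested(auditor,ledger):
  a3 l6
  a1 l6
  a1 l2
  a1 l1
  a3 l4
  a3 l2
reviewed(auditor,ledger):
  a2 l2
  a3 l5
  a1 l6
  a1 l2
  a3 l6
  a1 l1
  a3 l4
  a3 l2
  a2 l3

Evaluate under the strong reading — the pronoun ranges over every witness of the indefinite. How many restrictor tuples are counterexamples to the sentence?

"it" takes "a ledger" as antecedent — a donkey pronoun bound across the clause boundary.
Strong reading: for every (a,l) with requested(a,l), reviewed(a,l).
Restrictor pairs: (a1,l1) ✓  (a1,l2) ✓  (a1,l6) ✓  (a3,l2) ✓  (a3,l4) ✓  (a3,l6) ✓
Counterexamples (restrictor pairs failing the scope): 0.

0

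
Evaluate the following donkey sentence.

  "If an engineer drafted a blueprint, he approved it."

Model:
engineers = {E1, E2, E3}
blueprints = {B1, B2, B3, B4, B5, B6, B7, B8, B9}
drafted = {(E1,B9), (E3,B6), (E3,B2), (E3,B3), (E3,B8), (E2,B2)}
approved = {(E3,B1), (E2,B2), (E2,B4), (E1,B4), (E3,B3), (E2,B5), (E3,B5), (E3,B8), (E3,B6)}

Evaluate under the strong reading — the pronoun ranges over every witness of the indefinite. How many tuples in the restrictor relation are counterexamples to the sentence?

2

"it" takes "a blueprint" as antecedent — a donkey pronoun bound across the clause boundary.
Strong reading: for every (e,b) with drafted(e,b), approved(e,b).
Restrictor pairs: (E1,B9) ✗  (E2,B2) ✓  (E3,B2) ✗  (E3,B3) ✓  (E3,B6) ✓  (E3,B8) ✓
Counterexamples (restrictor pairs failing the scope): 2.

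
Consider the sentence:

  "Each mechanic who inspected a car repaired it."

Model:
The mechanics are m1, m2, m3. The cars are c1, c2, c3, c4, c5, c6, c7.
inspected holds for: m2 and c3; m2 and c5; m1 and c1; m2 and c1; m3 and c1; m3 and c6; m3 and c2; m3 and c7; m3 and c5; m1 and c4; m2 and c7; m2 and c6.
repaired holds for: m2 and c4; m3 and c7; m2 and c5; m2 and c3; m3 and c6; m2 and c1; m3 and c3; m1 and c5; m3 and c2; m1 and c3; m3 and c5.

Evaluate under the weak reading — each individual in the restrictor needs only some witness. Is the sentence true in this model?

"it" takes "a car" as antecedent — a donkey pronoun bound across the clause boundary.
Weak reading: every mechanic m with some inspected-car has at least one inspected-car c such that repaired(m,c).
Per mechanic: m1:✗  m2:✓  m3:✓
m1 has no witness among its inspected-cars.

False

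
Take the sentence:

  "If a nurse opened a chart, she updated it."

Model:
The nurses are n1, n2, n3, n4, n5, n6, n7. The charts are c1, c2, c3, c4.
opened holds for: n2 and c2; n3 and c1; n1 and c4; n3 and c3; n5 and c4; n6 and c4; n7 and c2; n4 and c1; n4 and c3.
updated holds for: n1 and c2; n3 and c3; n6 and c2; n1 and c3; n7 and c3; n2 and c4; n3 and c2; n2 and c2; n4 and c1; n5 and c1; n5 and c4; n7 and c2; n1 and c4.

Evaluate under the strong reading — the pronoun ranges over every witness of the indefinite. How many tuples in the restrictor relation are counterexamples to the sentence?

3

"it" takes "a chart" as antecedent — a donkey pronoun bound across the clause boundary.
Strong reading: for every (n,c) with opened(n,c), updated(n,c).
Restrictor pairs: (n1,c4) ✓  (n2,c2) ✓  (n3,c1) ✗  (n3,c3) ✓  (n4,c1) ✓  (n4,c3) ✗  (n5,c4) ✓  (n6,c4) ✗  (n7,c2) ✓
Counterexamples (restrictor pairs failing the scope): 3.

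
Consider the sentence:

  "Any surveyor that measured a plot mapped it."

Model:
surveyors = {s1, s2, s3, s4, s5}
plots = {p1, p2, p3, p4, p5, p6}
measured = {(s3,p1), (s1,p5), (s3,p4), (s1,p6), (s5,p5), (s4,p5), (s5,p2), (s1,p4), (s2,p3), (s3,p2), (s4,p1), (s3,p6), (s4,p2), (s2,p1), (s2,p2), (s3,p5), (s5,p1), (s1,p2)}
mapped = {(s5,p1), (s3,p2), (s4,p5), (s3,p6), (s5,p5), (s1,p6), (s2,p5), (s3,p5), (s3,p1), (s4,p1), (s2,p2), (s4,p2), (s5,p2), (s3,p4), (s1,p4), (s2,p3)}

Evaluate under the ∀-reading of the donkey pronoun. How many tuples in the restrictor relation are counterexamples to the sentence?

3

"it" takes "a plot" as antecedent — a donkey pronoun bound across the clause boundary.
Strong reading: for every (s,p) with measured(s,p), mapped(s,p).
Restrictor pairs: (s1,p2) ✗  (s1,p4) ✓  (s1,p5) ✗  (s1,p6) ✓  (s2,p1) ✗  (s2,p2) ✓  (s2,p3) ✓  (s3,p1) ✓  (s3,p2) ✓  (s3,p4) ✓  (s3,p5) ✓  (s3,p6) ✓  (s4,p1) ✓  (s4,p2) ✓  (s4,p5) ✓  (s5,p1) ✓  (s5,p2) ✓  (s5,p5) ✓
Counterexamples (restrictor pairs failing the scope): 3.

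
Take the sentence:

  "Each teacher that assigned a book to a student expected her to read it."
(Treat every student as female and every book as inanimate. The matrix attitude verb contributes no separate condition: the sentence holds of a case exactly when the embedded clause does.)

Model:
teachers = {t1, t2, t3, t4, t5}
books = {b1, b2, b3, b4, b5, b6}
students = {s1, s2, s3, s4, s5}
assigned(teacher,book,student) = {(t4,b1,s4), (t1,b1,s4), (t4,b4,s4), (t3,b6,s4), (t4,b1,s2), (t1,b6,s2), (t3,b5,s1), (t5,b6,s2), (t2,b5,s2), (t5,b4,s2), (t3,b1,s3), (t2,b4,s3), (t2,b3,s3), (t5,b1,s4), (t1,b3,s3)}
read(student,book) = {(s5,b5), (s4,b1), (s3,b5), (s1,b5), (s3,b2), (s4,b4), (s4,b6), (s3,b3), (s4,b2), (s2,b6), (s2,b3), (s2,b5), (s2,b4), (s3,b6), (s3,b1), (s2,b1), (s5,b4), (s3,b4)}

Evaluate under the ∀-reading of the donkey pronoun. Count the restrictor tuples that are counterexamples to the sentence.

"her" takes "a student" as antecedent and "it" takes "a book"; both are donkey pronouns co-varying with the restrictor.
Strong reading: for every (t,b,s) with assigned(t,b,s), read(s,b).
Restrictor triples: (t1,b1,s4)→read(s4,b1) ✓  (t1,b3,s3)→read(s3,b3) ✓  (t1,b6,s2)→read(s2,b6) ✓  (t2,b3,s3)→read(s3,b3) ✓  (t2,b4,s3)→read(s3,b4) ✓  (t2,b5,s2)→read(s2,b5) ✓  (t3,b1,s3)→read(s3,b1) ✓  (t3,b5,s1)→read(s1,b5) ✓  (t3,b6,s4)→read(s4,b6) ✓  (t4,b1,s2)→read(s2,b1) ✓  (t4,b1,s4)→read(s4,b1) ✓  (t4,b4,s4)→read(s4,b4) ✓  (t5,b1,s4)→read(s4,b1) ✓  (t5,b4,s2)→read(s2,b4) ✓  (t5,b6,s2)→read(s2,b6) ✓
Counterexamples (restrictor triples failing the scope): 0.

0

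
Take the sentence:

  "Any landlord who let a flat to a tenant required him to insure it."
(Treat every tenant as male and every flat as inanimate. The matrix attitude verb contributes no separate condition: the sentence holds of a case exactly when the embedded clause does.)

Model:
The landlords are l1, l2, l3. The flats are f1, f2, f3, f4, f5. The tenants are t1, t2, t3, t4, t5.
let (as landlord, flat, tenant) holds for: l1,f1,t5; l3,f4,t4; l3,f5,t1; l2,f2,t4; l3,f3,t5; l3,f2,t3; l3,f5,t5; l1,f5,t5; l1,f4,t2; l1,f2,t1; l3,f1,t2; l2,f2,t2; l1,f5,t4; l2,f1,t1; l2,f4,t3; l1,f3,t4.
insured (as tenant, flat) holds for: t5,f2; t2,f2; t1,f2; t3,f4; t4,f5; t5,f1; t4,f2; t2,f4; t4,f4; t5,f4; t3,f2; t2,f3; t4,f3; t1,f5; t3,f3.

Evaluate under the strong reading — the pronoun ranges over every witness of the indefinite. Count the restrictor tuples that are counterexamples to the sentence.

"him" takes "a tenant" as antecedent and "it" takes "a flat"; both are donkey pronouns co-varying with the restrictor.
Strong reading: for every (l,f,t) with let(l,f,t), insured(t,f).
Restrictor triples: (l1,f1,t5)→insured(t5,f1) ✓  (l1,f2,t1)→insured(t1,f2) ✓  (l1,f3,t4)→insured(t4,f3) ✓  (l1,f4,t2)→insured(t2,f4) ✓  (l1,f5,t4)→insured(t4,f5) ✓  (l1,f5,t5)→insured(t5,f5) ✗  (l2,f1,t1)→insured(t1,f1) ✗  (l2,f2,t2)→insured(t2,f2) ✓  (l2,f2,t4)→insured(t4,f2) ✓  (l2,f4,t3)→insured(t3,f4) ✓  (l3,f1,t2)→insured(t2,f1) ✗  (l3,f2,t3)→insured(t3,f2) ✓  (l3,f3,t5)→insured(t5,f3) ✗  (l3,f4,t4)→insured(t4,f4) ✓  (l3,f5,t1)→insured(t1,f5) ✓  (l3,f5,t5)→insured(t5,f5) ✗
Counterexamples (restrictor triples failing the scope): 5.

5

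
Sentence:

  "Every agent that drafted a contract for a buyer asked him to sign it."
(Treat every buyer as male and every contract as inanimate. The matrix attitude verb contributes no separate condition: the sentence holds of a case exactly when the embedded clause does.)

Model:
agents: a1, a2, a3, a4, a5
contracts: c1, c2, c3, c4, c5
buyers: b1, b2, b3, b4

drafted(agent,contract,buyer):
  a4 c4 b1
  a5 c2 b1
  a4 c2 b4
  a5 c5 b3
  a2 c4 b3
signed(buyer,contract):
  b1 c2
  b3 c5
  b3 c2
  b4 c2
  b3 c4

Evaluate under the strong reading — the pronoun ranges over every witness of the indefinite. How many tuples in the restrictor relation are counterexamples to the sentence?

"him" takes "a buyer" as antecedent and "it" takes "a contract"; both are donkey pronouns co-varying with the restrictor.
Strong reading: for every (a,c,b) with drafted(a,c,b), signed(b,c).
Restrictor triples: (a2,c4,b3)→signed(b3,c4) ✓  (a4,c2,b4)→signed(b4,c2) ✓  (a4,c4,b1)→signed(b1,c4) ✗  (a5,c2,b1)→signed(b1,c2) ✓  (a5,c5,b3)→signed(b3,c5) ✓
Counterexamples (restrictor triples failing the scope): 1.

1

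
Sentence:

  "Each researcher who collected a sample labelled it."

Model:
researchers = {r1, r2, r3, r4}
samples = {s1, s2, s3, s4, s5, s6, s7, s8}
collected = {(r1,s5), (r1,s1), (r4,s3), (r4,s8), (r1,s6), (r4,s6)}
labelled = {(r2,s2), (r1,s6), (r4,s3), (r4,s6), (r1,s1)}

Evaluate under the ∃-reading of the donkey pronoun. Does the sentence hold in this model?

True

"it" takes "a sample" as antecedent — a donkey pronoun bound across the clause boundary.
Weak reading: every researcher r with some collected-sample has at least one collected-sample s such that labelled(r,s).
Per researcher: r1:✓  r4:✓
Every researcher in the restrictor has a witness.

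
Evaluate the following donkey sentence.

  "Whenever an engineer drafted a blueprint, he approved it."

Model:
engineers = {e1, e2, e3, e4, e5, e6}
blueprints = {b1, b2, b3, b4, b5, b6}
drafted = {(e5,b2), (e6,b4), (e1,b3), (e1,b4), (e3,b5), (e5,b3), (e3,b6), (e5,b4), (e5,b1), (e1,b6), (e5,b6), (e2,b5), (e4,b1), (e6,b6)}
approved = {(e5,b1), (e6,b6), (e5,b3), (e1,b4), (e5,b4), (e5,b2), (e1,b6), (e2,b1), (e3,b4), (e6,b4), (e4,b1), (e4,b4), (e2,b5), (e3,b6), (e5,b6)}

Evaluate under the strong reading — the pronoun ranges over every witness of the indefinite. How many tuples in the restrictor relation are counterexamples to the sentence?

2

"it" takes "a blueprint" as antecedent — a donkey pronoun bound across the clause boundary.
Strong reading: for every (e,b) with drafted(e,b), approved(e,b).
Restrictor pairs: (e1,b3) ✗  (e1,b4) ✓  (e1,b6) ✓  (e2,b5) ✓  (e3,b5) ✗  (e3,b6) ✓  (e4,b1) ✓  (e5,b1) ✓  (e5,b2) ✓  (e5,b3) ✓  (e5,b4) ✓  (e5,b6) ✓  (e6,b4) ✓  (e6,b6) ✓
Counterexamples (restrictor pairs failing the scope): 2.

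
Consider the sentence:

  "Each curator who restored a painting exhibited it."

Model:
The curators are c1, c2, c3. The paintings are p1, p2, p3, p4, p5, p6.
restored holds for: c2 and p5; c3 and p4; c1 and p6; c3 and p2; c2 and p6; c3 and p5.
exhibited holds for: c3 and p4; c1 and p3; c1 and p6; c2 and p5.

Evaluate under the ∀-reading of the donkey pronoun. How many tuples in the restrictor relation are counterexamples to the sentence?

3

"it" takes "a painting" as antecedent — a donkey pronoun bound across the clause boundary.
Strong reading: for every (c,p) with restored(c,p), exhibited(c,p).
Restrictor pairs: (c1,p6) ✓  (c2,p5) ✓  (c2,p6) ✗  (c3,p2) ✗  (c3,p4) ✓  (c3,p5) ✗
Counterexamples (restrictor pairs failing the scope): 3.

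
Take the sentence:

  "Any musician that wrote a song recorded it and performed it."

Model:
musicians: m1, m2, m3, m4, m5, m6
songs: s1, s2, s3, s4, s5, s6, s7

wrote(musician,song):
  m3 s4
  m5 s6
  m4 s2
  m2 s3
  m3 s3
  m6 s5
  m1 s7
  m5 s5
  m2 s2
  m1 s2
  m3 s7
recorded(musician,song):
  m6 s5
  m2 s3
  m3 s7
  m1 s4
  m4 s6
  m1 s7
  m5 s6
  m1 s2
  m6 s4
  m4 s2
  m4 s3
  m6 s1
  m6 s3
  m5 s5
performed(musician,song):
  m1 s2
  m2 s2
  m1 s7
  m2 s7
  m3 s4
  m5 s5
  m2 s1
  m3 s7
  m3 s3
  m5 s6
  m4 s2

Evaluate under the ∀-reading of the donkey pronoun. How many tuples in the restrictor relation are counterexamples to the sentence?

5

"it" takes "a song" as antecedent — a donkey pronoun bound across the clause boundary.
Strong reading: for every (m,s) with wrote(m,s), recorded(m,s) ∧ performed(m,s).
Restrictor pairs: (m1,s2) ✓  (m1,s7) ✓  (m2,s2) ✗  (m2,s3) ✗  (m3,s3) ✗  (m3,s4) ✗  (m3,s7) ✓  (m4,s2) ✓  (m5,s5) ✓  (m5,s6) ✓  (m6,s5) ✗
Counterexamples (restrictor pairs failing the scope): 5.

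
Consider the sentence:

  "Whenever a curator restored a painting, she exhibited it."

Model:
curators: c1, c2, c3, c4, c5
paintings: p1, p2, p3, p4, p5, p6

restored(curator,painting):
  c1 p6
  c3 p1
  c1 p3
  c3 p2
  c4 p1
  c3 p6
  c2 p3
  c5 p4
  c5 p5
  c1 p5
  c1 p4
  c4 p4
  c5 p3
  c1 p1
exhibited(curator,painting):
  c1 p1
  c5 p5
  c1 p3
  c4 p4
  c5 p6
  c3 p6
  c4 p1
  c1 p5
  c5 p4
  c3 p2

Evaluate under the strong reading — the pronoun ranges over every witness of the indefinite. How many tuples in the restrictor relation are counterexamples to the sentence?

"it" takes "a painting" as antecedent — a donkey pronoun bound across the clause boundary.
Strong reading: for every (c,p) with restored(c,p), exhibited(c,p).
Restrictor pairs: (c1,p1) ✓  (c1,p3) ✓  (c1,p4) ✗  (c1,p5) ✓  (c1,p6) ✗  (c2,p3) ✗  (c3,p1) ✗  (c3,p2) ✓  (c3,p6) ✓  (c4,p1) ✓  (c4,p4) ✓  (c5,p3) ✗  (c5,p4) ✓  (c5,p5) ✓
Counterexamples (restrictor pairs failing the scope): 5.

5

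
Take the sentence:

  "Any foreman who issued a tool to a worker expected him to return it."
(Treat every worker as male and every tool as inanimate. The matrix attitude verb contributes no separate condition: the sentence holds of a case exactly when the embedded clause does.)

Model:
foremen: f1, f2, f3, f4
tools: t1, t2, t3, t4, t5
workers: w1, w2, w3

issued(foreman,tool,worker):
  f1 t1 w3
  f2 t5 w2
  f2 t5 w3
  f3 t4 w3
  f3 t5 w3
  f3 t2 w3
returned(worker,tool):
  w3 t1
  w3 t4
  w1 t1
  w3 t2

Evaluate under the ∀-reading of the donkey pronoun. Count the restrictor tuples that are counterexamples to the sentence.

3

"him" takes "a worker" as antecedent and "it" takes "a tool"; both are donkey pronouns co-varying with the restrictor.
Strong reading: for every (f,t,w) with issued(f,t,w), returned(w,t).
Restrictor triples: (f1,t1,w3)→returned(w3,t1) ✓  (f2,t5,w2)→returned(w2,t5) ✗  (f2,t5,w3)→returned(w3,t5) ✗  (f3,t2,w3)→returned(w3,t2) ✓  (f3,t4,w3)→returned(w3,t4) ✓  (f3,t5,w3)→returned(w3,t5) ✗
Counterexamples (restrictor triples failing the scope): 3.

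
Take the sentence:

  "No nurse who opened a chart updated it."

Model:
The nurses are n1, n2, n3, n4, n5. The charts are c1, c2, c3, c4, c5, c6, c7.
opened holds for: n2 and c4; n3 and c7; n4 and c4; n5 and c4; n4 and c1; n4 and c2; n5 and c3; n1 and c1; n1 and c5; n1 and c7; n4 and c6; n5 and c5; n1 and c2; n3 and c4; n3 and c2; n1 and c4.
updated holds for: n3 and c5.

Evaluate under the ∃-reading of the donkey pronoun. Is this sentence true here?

"it" takes "a chart" as antecedent — a donkey pronoun bound across the clause boundary.
Truth condition: for no (n,c) with opened(n,c) does updated(n,c) hold.
Restrictor pairs — does the scope hold? (n1,c1):fails  (n1,c2):fails  (n1,c4):fails  (n1,c5):fails  (n1,c7):fails  (n2,c4):fails  (n3,c2):fails  (n3,c4):fails  (n3,c7):fails  (n4,c1):fails  (n4,c2):fails  (n4,c4):fails  (n4,c6):fails  (n5,c3):fails  (n5,c4):fails  (n5,c5):fails
Scope holds for no restrictor pair, so the sentence is true.

True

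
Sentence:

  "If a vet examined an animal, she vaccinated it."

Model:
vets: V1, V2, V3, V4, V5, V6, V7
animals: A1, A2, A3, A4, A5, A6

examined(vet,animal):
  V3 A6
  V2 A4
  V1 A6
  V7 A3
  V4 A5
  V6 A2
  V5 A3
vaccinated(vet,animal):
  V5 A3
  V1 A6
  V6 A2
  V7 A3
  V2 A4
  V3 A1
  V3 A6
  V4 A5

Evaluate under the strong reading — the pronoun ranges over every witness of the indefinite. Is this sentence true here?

True

"it" takes "an animal" as antecedent — a donkey pronoun bound across the clause boundary.
Strong reading: for every (v,a) with examined(v,a), vaccinated(v,a).
Restrictor pairs: (V1,A6) ✓  (V2,A4) ✓  (V3,A6) ✓  (V4,A5) ✓  (V5,A3) ✓  (V6,A2) ✓  (V7,A3) ✓
Every restrictor pair satisfies the scope.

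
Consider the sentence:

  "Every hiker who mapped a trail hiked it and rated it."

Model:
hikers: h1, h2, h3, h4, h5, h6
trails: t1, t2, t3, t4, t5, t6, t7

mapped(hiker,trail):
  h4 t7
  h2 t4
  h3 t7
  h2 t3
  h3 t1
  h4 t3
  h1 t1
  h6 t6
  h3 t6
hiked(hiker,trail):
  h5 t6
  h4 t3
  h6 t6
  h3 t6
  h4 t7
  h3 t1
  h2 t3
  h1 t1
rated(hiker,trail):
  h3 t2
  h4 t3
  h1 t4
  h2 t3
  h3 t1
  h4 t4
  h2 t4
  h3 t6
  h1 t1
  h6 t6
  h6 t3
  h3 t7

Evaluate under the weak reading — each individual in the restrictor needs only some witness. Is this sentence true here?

"it" takes "a trail" as antecedent — a donkey pronoun bound across the clause boundary.
Weak reading: every hiker h with some mapped-trail has at least one mapped-trail t such that hiked(h,t) ∧ rated(h,t).
Per hiker: h1:✓  h2:✓  h3:✓  h4:✓  h6:✓
Every hiker in the restrictor has a witness.

True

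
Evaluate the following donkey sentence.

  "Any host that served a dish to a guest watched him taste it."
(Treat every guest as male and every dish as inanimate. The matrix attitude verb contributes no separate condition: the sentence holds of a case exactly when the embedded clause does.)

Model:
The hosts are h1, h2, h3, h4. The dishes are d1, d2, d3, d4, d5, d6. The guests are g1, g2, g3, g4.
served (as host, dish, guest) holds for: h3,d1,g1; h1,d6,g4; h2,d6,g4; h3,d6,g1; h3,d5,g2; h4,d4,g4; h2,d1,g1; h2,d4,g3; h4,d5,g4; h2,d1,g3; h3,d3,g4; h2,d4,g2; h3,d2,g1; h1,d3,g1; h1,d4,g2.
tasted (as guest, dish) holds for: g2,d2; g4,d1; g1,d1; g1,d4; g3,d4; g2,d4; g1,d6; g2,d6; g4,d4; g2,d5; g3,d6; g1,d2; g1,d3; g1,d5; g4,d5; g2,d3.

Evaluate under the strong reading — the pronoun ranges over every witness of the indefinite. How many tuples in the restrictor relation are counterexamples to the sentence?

4

"him" takes "a guest" as antecedent and "it" takes "a dish"; both are donkey pronouns co-varying with the restrictor.
Strong reading: for every (h,d,g) with served(h,d,g), tasted(g,d).
Restrictor triples: (h1,d3,g1)→tasted(g1,d3) ✓  (h1,d4,g2)→tasted(g2,d4) ✓  (h1,d6,g4)→tasted(g4,d6) ✗  (h2,d1,g1)→tasted(g1,d1) ✓  (h2,d1,g3)→tasted(g3,d1) ✗  (h2,d4,g2)→tasted(g2,d4) ✓  (h2,d4,g3)→tasted(g3,d4) ✓  (h2,d6,g4)→tasted(g4,d6) ✗  (h3,d1,g1)→tasted(g1,d1) ✓  (h3,d2,g1)→tasted(g1,d2) ✓  (h3,d3,g4)→tasted(g4,d3) ✗  (h3,d5,g2)→tasted(g2,d5) ✓  (h3,d6,g1)→tasted(g1,d6) ✓  (h4,d4,g4)→tasted(g4,d4) ✓  (h4,d5,g4)→tasted(g4,d5) ✓
Counterexamples (restrictor triples failing the scope): 4.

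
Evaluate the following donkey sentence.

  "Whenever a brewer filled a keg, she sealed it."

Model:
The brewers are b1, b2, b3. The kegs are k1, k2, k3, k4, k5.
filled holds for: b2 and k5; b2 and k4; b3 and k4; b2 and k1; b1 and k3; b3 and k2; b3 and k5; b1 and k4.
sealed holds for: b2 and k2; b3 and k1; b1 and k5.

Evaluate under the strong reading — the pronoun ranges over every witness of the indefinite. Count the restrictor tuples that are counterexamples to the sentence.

8

"it" takes "a keg" as antecedent — a donkey pronoun bound across the clause boundary.
Strong reading: for every (b,k) with filled(b,k), sealed(b,k).
Restrictor pairs: (b1,k3) ✗  (b1,k4) ✗  (b2,k1) ✗  (b2,k4) ✗  (b2,k5) ✗  (b3,k2) ✗  (b3,k4) ✗  (b3,k5) ✗
Counterexamples (restrictor pairs failing the scope): 8.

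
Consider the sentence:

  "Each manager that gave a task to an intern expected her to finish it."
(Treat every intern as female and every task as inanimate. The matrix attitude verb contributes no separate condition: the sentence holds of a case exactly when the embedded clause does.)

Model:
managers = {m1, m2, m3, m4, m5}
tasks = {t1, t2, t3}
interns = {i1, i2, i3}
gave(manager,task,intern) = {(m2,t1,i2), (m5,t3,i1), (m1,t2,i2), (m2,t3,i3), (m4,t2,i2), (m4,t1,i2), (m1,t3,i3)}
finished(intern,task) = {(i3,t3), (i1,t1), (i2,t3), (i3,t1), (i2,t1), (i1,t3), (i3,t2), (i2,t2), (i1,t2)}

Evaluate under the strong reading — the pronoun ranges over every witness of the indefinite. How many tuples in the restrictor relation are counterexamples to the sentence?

"her" takes "an intern" as antecedent and "it" takes "a task"; both are donkey pronouns co-varying with the restrictor.
Strong reading: for every (m,t,i) with gave(m,t,i), finished(i,t).
Restrictor triples: (m1,t2,i2)→finished(i2,t2) ✓  (m1,t3,i3)→finished(i3,t3) ✓  (m2,t1,i2)→finished(i2,t1) ✓  (m2,t3,i3)→finished(i3,t3) ✓  (m4,t1,i2)→finished(i2,t1) ✓  (m4,t2,i2)→finished(i2,t2) ✓  (m5,t3,i1)→finished(i1,t3) ✓
Counterexamples (restrictor triples failing the scope): 0.

0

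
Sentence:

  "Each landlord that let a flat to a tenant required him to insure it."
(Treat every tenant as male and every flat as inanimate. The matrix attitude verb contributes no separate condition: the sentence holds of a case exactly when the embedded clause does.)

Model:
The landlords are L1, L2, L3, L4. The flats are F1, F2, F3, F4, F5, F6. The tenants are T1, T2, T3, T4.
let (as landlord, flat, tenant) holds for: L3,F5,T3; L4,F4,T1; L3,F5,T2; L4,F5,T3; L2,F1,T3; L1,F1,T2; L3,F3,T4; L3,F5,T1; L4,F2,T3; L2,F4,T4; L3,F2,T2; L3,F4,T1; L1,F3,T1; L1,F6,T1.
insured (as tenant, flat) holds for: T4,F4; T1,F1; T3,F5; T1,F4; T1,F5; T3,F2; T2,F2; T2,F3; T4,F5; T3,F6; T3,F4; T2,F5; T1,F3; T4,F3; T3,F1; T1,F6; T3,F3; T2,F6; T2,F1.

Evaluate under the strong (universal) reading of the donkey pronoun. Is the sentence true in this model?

True

"him" takes "a tenant" as antecedent and "it" takes "a flat"; both are donkey pronouns co-varying with the restrictor.
Strong reading: for every (l,f,t) with let(l,f,t), insured(t,f).
Restrictor triples: (L1,F1,T2)→insured(T2,F1) ✓  (L1,F3,T1)→insured(T1,F3) ✓  (L1,F6,T1)→insured(T1,F6) ✓  (L2,F1,T3)→insured(T3,F1) ✓  (L2,F4,T4)→insured(T4,F4) ✓  (L3,F2,T2)→insured(T2,F2) ✓  (L3,F3,T4)→insured(T4,F3) ✓  (L3,F4,T1)→insured(T1,F4) ✓  (L3,F5,T1)→insured(T1,F5) ✓  (L3,F5,T2)→insured(T2,F5) ✓  (L3,F5,T3)→insured(T3,F5) ✓  (L4,F2,T3)→insured(T3,F2) ✓  (L4,F4,T1)→insured(T1,F4) ✓  (L4,F5,T3)→insured(T3,F5) ✓
Every restrictor triple satisfies the scope.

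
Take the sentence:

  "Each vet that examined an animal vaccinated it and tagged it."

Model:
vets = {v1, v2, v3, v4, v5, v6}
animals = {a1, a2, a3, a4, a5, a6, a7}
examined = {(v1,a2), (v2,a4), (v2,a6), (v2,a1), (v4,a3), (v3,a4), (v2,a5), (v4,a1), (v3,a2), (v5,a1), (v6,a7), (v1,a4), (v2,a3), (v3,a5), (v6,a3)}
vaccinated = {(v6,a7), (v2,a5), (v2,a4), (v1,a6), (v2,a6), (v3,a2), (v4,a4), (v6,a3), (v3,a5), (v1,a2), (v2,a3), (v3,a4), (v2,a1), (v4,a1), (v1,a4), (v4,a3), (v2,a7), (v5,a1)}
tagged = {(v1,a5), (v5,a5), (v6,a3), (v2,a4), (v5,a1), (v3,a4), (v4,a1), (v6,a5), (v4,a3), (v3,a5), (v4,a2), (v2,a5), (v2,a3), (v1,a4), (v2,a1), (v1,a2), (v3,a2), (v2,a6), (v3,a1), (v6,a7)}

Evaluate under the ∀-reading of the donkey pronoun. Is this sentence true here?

True

"it" takes "an animal" as antecedent — a donkey pronoun bound across the clause boundary.
Strong reading: for every (v,a) with examined(v,a), vaccinated(v,a) ∧ tagged(v,a).
Restrictor pairs: (v1,a2) ✓  (v1,a4) ✓  (v2,a1) ✓  (v2,a3) ✓  (v2,a4) ✓  (v2,a5) ✓  (v2,a6) ✓  (v3,a2) ✓  (v3,a4) ✓  (v3,a5) ✓  (v4,a1) ✓  (v4,a3) ✓  (v5,a1) ✓  (v6,a3) ✓  (v6,a7) ✓
Every restrictor pair satisfies the scope.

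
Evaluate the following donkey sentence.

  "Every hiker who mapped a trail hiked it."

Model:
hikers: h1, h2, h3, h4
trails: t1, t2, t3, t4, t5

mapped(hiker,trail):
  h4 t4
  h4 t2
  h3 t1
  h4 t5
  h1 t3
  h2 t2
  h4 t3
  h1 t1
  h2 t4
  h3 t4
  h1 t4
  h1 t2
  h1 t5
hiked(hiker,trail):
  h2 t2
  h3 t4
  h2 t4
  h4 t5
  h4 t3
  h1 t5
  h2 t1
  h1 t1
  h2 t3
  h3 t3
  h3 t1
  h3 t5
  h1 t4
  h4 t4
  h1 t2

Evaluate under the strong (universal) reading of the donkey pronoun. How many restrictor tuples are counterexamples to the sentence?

2

"it" takes "a trail" as antecedent — a donkey pronoun bound across the clause boundary.
Strong reading: for every (h,t) with mapped(h,t), hiked(h,t).
Restrictor pairs: (h1,t1) ✓  (h1,t2) ✓  (h1,t3) ✗  (h1,t4) ✓  (h1,t5) ✓  (h2,t2) ✓  (h2,t4) ✓  (h3,t1) ✓  (h3,t4) ✓  (h4,t2) ✗  (h4,t3) ✓  (h4,t4) ✓  (h4,t5) ✓
Counterexamples (restrictor pairs failing the scope): 2.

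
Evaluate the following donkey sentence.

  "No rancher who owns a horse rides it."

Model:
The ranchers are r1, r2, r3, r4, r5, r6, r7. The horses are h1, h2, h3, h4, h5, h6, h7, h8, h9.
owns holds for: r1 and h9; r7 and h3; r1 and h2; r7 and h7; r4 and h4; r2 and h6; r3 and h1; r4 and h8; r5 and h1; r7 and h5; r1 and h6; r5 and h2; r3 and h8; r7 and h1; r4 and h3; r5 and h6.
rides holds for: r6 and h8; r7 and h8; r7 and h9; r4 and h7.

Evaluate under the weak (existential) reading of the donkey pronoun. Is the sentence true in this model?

"it" takes "a horse" as antecedent — a donkey pronoun bound across the clause boundary.
Truth condition: for no (r,h) with owns(r,h) does rides(r,h) hold.
Restrictor pairs — does the scope hold? (r1,h2):fails  (r1,h6):fails  (r1,h9):fails  (r2,h6):fails  (r3,h1):fails  (r3,h8):fails  (r4,h3):fails  (r4,h4):fails  (r4,h8):fails  (r5,h1):fails  (r5,h2):fails  (r5,h6):fails  (r7,h1):fails  (r7,h3):fails  (r7,h5):fails  (r7,h7):fails
Scope holds for no restrictor pair, so the sentence is true.

True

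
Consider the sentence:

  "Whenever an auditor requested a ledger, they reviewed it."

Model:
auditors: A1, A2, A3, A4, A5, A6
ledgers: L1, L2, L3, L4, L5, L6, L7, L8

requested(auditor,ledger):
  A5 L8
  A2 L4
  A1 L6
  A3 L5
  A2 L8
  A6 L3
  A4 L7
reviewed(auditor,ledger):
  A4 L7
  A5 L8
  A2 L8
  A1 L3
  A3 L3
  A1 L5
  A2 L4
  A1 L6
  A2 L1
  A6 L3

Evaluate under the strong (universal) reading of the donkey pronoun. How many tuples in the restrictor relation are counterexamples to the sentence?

"it" takes "a ledger" as antecedent — a donkey pronoun bound across the clause boundary.
Strong reading: for every (a,l) with requested(a,l), reviewed(a,l).
Restrictor pairs: (A1,L6) ✓  (A2,L4) ✓  (A2,L8) ✓  (A3,L5) ✗  (A4,L7) ✓  (A5,L8) ✓  (A6,L3) ✓
Counterexamples (restrictor pairs failing the scope): 1.

1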